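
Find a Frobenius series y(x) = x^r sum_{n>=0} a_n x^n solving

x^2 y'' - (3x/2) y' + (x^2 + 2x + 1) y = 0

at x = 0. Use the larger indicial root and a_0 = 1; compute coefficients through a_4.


Write in Frobenius form y'' + (p(x)/x) y' + (q(x)/x^2) y = 0:
  p(x) = -3/2,  q(x) = x^2 + 2x + 1.
Indicial equation: r(r-1) + (-3/2) r + (1) = 0 -> roots r_1 = 2, r_2 = 1/2.
Take r = r_1 = 2. Let y(x) = x^r sum_{n>=0} a_n x^n with a_0 = 1.
Substitute y = x^r sum a_n x^n and match x^{r+n}. The recurrence is
  D(n) a_n + 2 a_{n-1} + 1 a_{n-2} = 0,  where D(n) = (r+n)(r+n-1) + (-3/2)(r+n) + (1).
  a_n = [-2 a_{n-1} - 1 a_{n-2}] / D(n).
Since the indicial polynomial factors as (r - r_1)(r - r_2), D(n) = (r_1 + n - r_1)(r_1 + n - r_2) = n(n + 3/2).
Evaluating step by step (a_0 = 1):
  n = 1: D(1) = 1(1 + 3/2) = 5/2; numerator = -2(1) = -2; a_1 = (-2)/(5/2) = -4/5
  n = 2: D(2) = 2(2 + 3/2) = 7; numerator = -2(-4/5) - 1(1) = 3/5; a_2 = (3/5)/(7) = 3/35
  n = 3: D(3) = 3(3 + 3/2) = 27/2; numerator = -2(3/35) - 1(-4/5) = 22/35; a_3 = (22/35)/(27/2) = 44/945
  n = 4: D(4) = 4(4 + 3/2) = 22; numerator = -2(44/945) - 1(3/35) = -169/945; a_4 = (-169/945)/(22) = -169/20790

r = 2; a_0 = 1; a_1 = -4/5; a_2 = 3/35; a_3 = 44/945; a_4 = -169/20790


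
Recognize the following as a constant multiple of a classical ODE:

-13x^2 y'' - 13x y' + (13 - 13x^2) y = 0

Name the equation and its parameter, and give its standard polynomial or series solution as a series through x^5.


All three coefficients share the factor -13; dividing through by -13 gives  x^2 y'' + x y' + (x^2 - 1) y = 0.
This matches the Bessel equation x^2 y'' + x y' + (x^2 - nu^2) y = 0 with nu^2 = 1, so nu = 1; the solution bounded at x = 0 is J_1(x).
Frobenius at x = 0: indicial roots ±nu; for r = nu the recurrence k(k + 2nu) c_k = -c_{k-2} gives the standard series J_nu(x) = sum_{k>=0} (-1)^k / (k! (k+nu)!) (x/2)^(2k+nu). Evaluate the first 3 terms:
  k = 0: (-1)^0 / (0! * 1! * 2^1) x^1 = 1/(1*1*2) x^1 = (1/2) x^1
  k = 1: (-1)^1 / (1! * 2! * 2^3) x^3 = -1/(1*2*8) x^3 = (-1/16) x^3
  k = 2: (-1)^2 / (2! * 3! * 2^5) x^5 = 1/(2*6*32) x^5 = (1/384) x^5
Hence J_1(x) = x^5/384 - x^3/16 + x/2 + ....

J_1(x); series = x^5/384 - x^3/16 + x/2


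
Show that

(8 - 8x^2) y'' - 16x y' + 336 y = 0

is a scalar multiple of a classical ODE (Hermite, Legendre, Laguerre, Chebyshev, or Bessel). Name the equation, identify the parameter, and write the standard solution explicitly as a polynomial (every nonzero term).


All three coefficients share the factor 8; dividing through by 8 gives  (1 - x^2) y'' - 2x y' + 42 y = 0.
This matches the Legendre equation (1 - x^2) y'' - 2x y' + n(n+1) y = 0 (note the -2x y' term) with n(n+1) = 42, so n = 6; the polynomial solution is P_6(x).
With y = sum_k a_k x^k, matching x^k gives (k+2)(k+1) a_{k+2} = [k(k+1) - n(n+1)] a_k = (k - 6)(k + 7) a_k. The right side vanishes at k = 6, so the series with the parity of 6 terminates at degree 6.
Standard normalization (P_n(1) = 1): leading coefficient (2n)!/(2^n (n!)^2) = 479001600/(64*518400) = 231/16, so a_6 = 231/16. Work downward with a_k = (k+1)(k+2) a_{k+2} / ((k - 6)(k + 7)):
  a_4 = (5)(6)(231/16) / ((4 - 6)(4 + 7)) = (3465/8)/(-22) = -315/16
  a_2 = (3)(4)(-315/16) / ((2 - 6)(2 + 7)) = (-945/4)/(-36) = 105/16
  a_0 = (1)(2)(105/16) / ((0 - 6)(0 + 7)) = (105/8)/(-42) = -5/16
Hence P_6(x) = 231 x^6/16 - 315 x^4/16 + 105 x^2/16 - 5/16.

P_6(x); series = 231 x^6/16 - 315 x^4/16 + 105 x^2/16 - 5/16


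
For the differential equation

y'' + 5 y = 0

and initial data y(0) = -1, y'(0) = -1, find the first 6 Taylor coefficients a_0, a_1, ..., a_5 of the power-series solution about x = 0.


Ansatz: y(x) = sum_{n>=0} a_n x^n, so y'(x) = sum_{n>=1} n a_n x^(n-1) and y''(x) = sum_{n>=2} n(n-1) a_n x^(n-2).
Substitute into P(x) y'' + Q(x) y' + R(x) y = 0 with P(x) = 1, Q(x) = 0, R(x) = 5, and match powers of x.
Initial conditions: a_0 = -1, a_1 = -1.
Setting the coefficient of each power of x to zero and solving order by order (substituting the coefficients already found):
  x^0: 2 a_2 + 5 a_0 = 0  ->  2 a_2 = -5 a_0 = 5  ->  a_2 = 5/2
  x^1: 6 a_3 + 5 a_1 = 0  ->  6 a_3 = -5 a_1 = 5  ->  a_3 = 5/6
  x^2: 12 a_4 + 5 a_2 = 0  ->  12 a_4 = -5 a_2 = -25/2  ->  a_4 = -25/24
  x^3: 20 a_5 + 5 a_3 = 0  ->  20 a_5 = -5 a_3 = -25/6  ->  a_5 = -5/24
Truncated series: y(x) = -1 - x + (5/2) x^2 + (5/6) x^3 - (25/24) x^4 - (5/24) x^5 + O(x^6).

a_0 = -1; a_1 = -1; a_2 = 5/2; a_3 = 5/6; a_4 = -25/24; a_5 = -5/24


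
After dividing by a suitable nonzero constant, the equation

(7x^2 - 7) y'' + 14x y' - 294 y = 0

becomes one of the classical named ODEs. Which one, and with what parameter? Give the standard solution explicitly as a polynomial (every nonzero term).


All three coefficients share the factor -7; dividing through by -7 gives  (1 - x^2) y'' - 2x y' + 42 y = 0.
This matches the Legendre equation (1 - x^2) y'' - 2x y' + n(n+1) y = 0 (note the -2x y' term) with n(n+1) = 42, so n = 6; the polynomial solution is P_6(x).
With y = sum_k a_k x^k, matching x^k gives (k+2)(k+1) a_{k+2} = [k(k+1) - n(n+1)] a_k = (k - 6)(k + 7) a_k. The right side vanishes at k = 6, so the series with the parity of 6 terminates at degree 6.
Standard normalization (P_n(1) = 1): leading coefficient (2n)!/(2^n (n!)^2) = 479001600/(64*518400) = 231/16, so a_6 = 231/16. Work downward with a_k = (k+1)(k+2) a_{k+2} / ((k - 6)(k + 7)):
  a_4 = (5)(6)(231/16) / ((4 - 6)(4 + 7)) = (3465/8)/(-22) = -315/16
  a_2 = (3)(4)(-315/16) / ((2 - 6)(2 + 7)) = (-945/4)/(-36) = 105/16
  a_0 = (1)(2)(105/16) / ((0 - 6)(0 + 7)) = (105/8)/(-42) = -5/16
Hence P_6(x) = 231 x^6/16 - 315 x^4/16 + 105 x^2/16 - 5/16.

P_6(x); series = 231 x^6/16 - 315 x^4/16 + 105 x^2/16 - 5/16


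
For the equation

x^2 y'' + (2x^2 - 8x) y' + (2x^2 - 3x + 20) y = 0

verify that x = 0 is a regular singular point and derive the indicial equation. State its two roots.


Divide by x^2 to reach normal form y'' + P_1(x) y' + P_2(x) y = 0 with P_1(x) = 2 - 8/x and P_2(x) = 2 - 3/x + 20/x^2.
x = 0 is a singular point because the y'-coefficient 2 - 8/x has a pole at x = 0 and the y-coefficient 2 - 3/x + 20/x^2 has a pole at x = 0.
It is a regular singular point because x P_1(x) = p(x) = 2x - 8 and x^2 P_2(x) = q(x) = 2x^2 - 3x + 20 are polynomials, hence analytic at x = 0.
p(0) = -8,  q(0) = 20.
Indicial equation: r(r-1) + p(0) r + q(0) = 0, i.e. r^2 + (p(0) - 1) r + q(0) = 0, i.e. r^2 - 9 r + 20 = 0.
Discriminant: (-9)^2 - 4(20) = 1, so r = (9 ± 1)/2.
Solving: r_1 = 5, r_2 = 4.

indicial: r^2 - 9 r + 20 = 0; roots r_1 = 5, r_2 = 4


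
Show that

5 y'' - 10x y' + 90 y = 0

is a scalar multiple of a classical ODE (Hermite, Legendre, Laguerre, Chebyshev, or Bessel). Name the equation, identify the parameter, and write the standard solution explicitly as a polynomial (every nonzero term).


All three coefficients share the factor 5; dividing through by 5 gives  y'' - 2x y' + 18 y = 0.
This matches the Hermite equation y'' - 2x y' + 2n y = 0 with 2n = 18, so n = 9; the polynomial solution is H_9(x).
With y = sum_k a_k x^k, matching x^k gives (k+2)(k+1) a_{k+2} = 2(k - n) a_k = 2(k - 9) a_k. The right side vanishes at k = 9, so the series with the parity of 9 terminates at degree 9.
Standard normalization: leading coefficient of H_n is 2^n, so a_9 = 2^9 = 512. Work downward with a_k = (k+1)(k+2) a_{k+2} / (2(k - n)):
  a_7 = (8)(9)(512) / (2(7 - 9)) = 36864/(-4) = -9216
  a_5 = (6)(7)(-9216) / (2(5 - 9)) = -387072/(-8) = 48384
  a_3 = (4)(5)(48384) / (2(3 - 9)) = 967680/(-12) = -80640
  a_1 = (2)(3)(-80640) / (2(1 - 9)) = -483840/(-16) = 30240
Hence H_9(x) = 512 x^9 - 9216 x^7 + 48384 x^5 - 80640 x^3 + 30240 x.

H_9(x); series = 512 x^9 - 9216 x^7 + 48384 x^5 - 80640 x^3 + 30240 x


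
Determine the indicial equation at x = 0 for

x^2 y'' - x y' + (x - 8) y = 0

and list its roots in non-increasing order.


Divide by x^2 to reach normal form y'' + P_1(x) y' + P_2(x) y = 0 with P_1(x) = -1/x and P_2(x) = 1/x - 8/x^2.
x = 0 is a singular point because the y'-coefficient -1/x has a pole at x = 0 and the y-coefficient 1/x - 8/x^2 has a pole at x = 0.
It is a regular singular point because x P_1(x) = p(x) = -1 and x^2 P_2(x) = q(x) = x - 8 are polynomials, hence analytic at x = 0.
p(0) = -1,  q(0) = -8.
Indicial equation: r(r-1) + p(0) r + q(0) = 0, i.e. r^2 + (p(0) - 1) r + q(0) = 0, i.e. r^2 - 2 r - 8 = 0.
Discriminant: (-2)^2 - 4(-8) = 36, so r = (2 ± 6)/2.
Solving: r_1 = 4, r_2 = -2.

indicial: r^2 - 2 r - 8 = 0; roots r_1 = 4, r_2 = -2


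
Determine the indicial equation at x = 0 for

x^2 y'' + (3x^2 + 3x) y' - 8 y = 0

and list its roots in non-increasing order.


Divide by x^2 to reach normal form y'' + P_1(x) y' + P_2(x) y = 0 with P_1(x) = 3 + 3/x and P_2(x) = -8/x^2.
x = 0 is a singular point because the y'-coefficient 3 + 3/x has a pole at x = 0 and the y-coefficient -8/x^2 has a pole at x = 0.
It is a regular singular point because x P_1(x) = p(x) = 3x + 3 and x^2 P_2(x) = q(x) = -8 are polynomials, hence analytic at x = 0.
p(0) = 3,  q(0) = -8.
Indicial equation: r(r-1) + p(0) r + q(0) = 0, i.e. r^2 + (p(0) - 1) r + q(0) = 0, i.e. r^2 + 2 r - 8 = 0.
Discriminant: (2)^2 - 4(-8) = 36, so r = (-2 ± 6)/2.
Solving: r_1 = 2, r_2 = -4.

indicial: r^2 + 2 r - 8 = 0; roots r_1 = 2, r_2 = -4


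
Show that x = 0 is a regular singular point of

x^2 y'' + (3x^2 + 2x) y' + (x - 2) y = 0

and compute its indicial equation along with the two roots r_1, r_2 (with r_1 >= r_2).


Divide by x^2 to reach normal form y'' + P_1(x) y' + P_2(x) y = 0 with P_1(x) = 3 + 2/x and P_2(x) = 1/x - 2/x^2.
x = 0 is a singular point because the y'-coefficient 3 + 2/x has a pole at x = 0 and the y-coefficient 1/x - 2/x^2 has a pole at x = 0.
It is a regular singular point because x P_1(x) = p(x) = 3x + 2 and x^2 P_2(x) = q(x) = x - 2 are polynomials, hence analytic at x = 0.
p(0) = 2,  q(0) = -2.
Indicial equation: r(r-1) + p(0) r + q(0) = 0, i.e. r^2 + (p(0) - 1) r + q(0) = 0, i.e. r^2 + 1 r - 2 = 0.
Discriminant: (1)^2 - 4(-2) = 9, so r = (-1 ± 3)/2.
Solving: r_1 = 1, r_2 = -2.

indicial: r^2 + 1 r - 2 = 0; roots r_1 = 1, r_2 = -2


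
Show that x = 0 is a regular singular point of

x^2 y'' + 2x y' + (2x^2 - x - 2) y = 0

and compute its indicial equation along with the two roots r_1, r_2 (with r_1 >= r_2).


Divide by x^2 to reach normal form y'' + P_1(x) y' + P_2(x) y = 0 with P_1(x) = 2/x and P_2(x) = 2 - 1/x - 2/x^2.
x = 0 is a singular point because the y'-coefficient 2/x has a pole at x = 0 and the y-coefficient 2 - 1/x - 2/x^2 has a pole at x = 0.
It is a regular singular point because x P_1(x) = p(x) = 2 and x^2 P_2(x) = q(x) = 2x^2 - x - 2 are polynomials, hence analytic at x = 0.
p(0) = 2,  q(0) = -2.
Indicial equation: r(r-1) + p(0) r + q(0) = 0, i.e. r^2 + (p(0) - 1) r + q(0) = 0, i.e. r^2 + 1 r - 2 = 0.
Discriminant: (1)^2 - 4(-2) = 9, so r = (-1 ± 3)/2.
Solving: r_1 = 1, r_2 = -2.

indicial: r^2 + 1 r - 2 = 0; roots r_1 = 1, r_2 = -2


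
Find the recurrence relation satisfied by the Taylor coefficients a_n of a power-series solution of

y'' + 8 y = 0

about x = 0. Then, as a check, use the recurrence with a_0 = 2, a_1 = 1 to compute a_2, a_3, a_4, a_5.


Substitute y = sum_n a_n x^n into y'' + (const) y = 0.
y''(x) = sum_{n>=0} (n+2)(n+1) a_{n+2} x^n.
The ODE becomes sum_n [(n+2)(n+1) a_{n+2} + 8 a_n] x^n = 0.
Setting each coefficient to zero gives the recurrence:
  (n+2)(n+1) a_{n+2} + 8 a_n = 0,
  a_{n+2} = -8 / ((n+1)(n+2)) a_n.

Check with a_0 = 2, a_1 = 1 (apply the recurrence for n = 0, 1, 2, 3): a_0 = 2, a_1 = 1, a_2 = -8, a_3 = -4/3, a_4 = 16/3, a_5 = 8/15.

a_{n+2} = -8/((n+1)(n+2)) * a_n; check: a_0 = 2, a_1 = 1, a_2 = -8, a_3 = -4/3, a_4 = 16/3, a_5 = 8/15


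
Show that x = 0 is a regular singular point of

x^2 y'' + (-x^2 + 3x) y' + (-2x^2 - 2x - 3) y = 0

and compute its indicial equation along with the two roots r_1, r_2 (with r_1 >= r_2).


Divide by x^2 to reach normal form y'' + P_1(x) y' + P_2(x) y = 0 with P_1(x) = -1 + 3/x and P_2(x) = -2 - 2/x - 3/x^2.
x = 0 is a singular point because the y'-coefficient -1 + 3/x has a pole at x = 0 and the y-coefficient -2 - 2/x - 3/x^2 has a pole at x = 0.
It is a regular singular point because x P_1(x) = p(x) = 3 - x and x^2 P_2(x) = q(x) = -2x^2 - 2x - 3 are polynomials, hence analytic at x = 0.
p(0) = 3,  q(0) = -3.
Indicial equation: r(r-1) + p(0) r + q(0) = 0, i.e. r^2 + (p(0) - 1) r + q(0) = 0, i.e. r^2 + 2 r - 3 = 0.
Discriminant: (2)^2 - 4(-3) = 16, so r = (-2 ± 4)/2.
Solving: r_1 = 1, r_2 = -3.

indicial: r^2 + 2 r - 3 = 0; roots r_1 = 1, r_2 = -3


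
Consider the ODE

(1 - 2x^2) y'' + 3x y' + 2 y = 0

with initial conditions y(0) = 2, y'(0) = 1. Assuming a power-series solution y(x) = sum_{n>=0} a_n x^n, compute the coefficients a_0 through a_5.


Ansatz: y(x) = sum_{n>=0} a_n x^n, so y'(x) = sum_{n>=1} n a_n x^(n-1) and y''(x) = sum_{n>=2} n(n-1) a_n x^(n-2).
Substitute into P(x) y'' + Q(x) y' + R(x) y = 0 with P(x) = 1 - 2x^2, Q(x) = 3x, R(x) = 2, and match powers of x.
Initial conditions: a_0 = 2, a_1 = 1.
Setting the coefficient of each power of x to zero and solving order by order (substituting the coefficients already found):
  x^0: 2 a_2 + 2 a_0 = 0  ->  2 a_2 = -2 a_0 = -4  ->  a_2 = -2
  x^1: 6 a_3 + 5 a_1 = 0  ->  6 a_3 = -5 a_1 = -5  ->  a_3 = -5/6
  x^2: 12 a_4 + 4 a_2 = 0  ->  12 a_4 = -4 a_2 = 8  ->  a_4 = 2/3
  x^3: 20 a_5 - a_3 = 0  ->  20 a_5 = a_3 = -5/6  ->  a_5 = -1/24
Truncated series: y(x) = 2 + x - 2 x^2 - (5/6) x^3 + (2/3) x^4 - (1/24) x^5 + O(x^6).

a_0 = 2; a_1 = 1; a_2 = -2; a_3 = -5/6; a_4 = 2/3; a_5 = -1/24


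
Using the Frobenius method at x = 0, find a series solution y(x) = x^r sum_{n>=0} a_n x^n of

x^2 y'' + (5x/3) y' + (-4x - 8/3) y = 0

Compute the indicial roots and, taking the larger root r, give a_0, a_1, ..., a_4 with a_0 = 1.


Write in Frobenius form y'' + (p(x)/x) y' + (q(x)/x^2) y = 0:
  p(x) = 5/3,  q(x) = -4x - 8/3.
Indicial equation: r(r-1) + (5/3) r + (-8/3) = 0 -> roots r_1 = 4/3, r_2 = -2.
Take r = r_1 = 4/3. Let y(x) = x^r sum_{n>=0} a_n x^n with a_0 = 1.
Substitute y = x^r sum a_n x^n and match x^{r+n}. The recurrence is
  D(n) a_n - 4 a_{n-1} = 0,  where D(n) = (r+n)(r+n-1) + (5/3)(r+n) + (-8/3).
  a_n = 4 / D(n) * a_{n-1}.
Since the indicial polynomial factors as (r - r_1)(r - r_2), D(n) = (r_1 + n - r_1)(r_1 + n - r_2) = n(n + 10/3).
Evaluating step by step (a_0 = 1):
  n = 1: D(1) = 1(1 + 10/3) = 13/3; numerator = 4(1) = 4; a_1 = (4)/(13/3) = 12/13
  n = 2: D(2) = 2(2 + 10/3) = 32/3; numerator = 4(12/13) = 48/13; a_2 = (48/13)/(32/3) = 9/26
  n = 3: D(3) = 3(3 + 10/3) = 19; numerator = 4(9/26) = 18/13; a_3 = (18/13)/(19) = 18/247
  n = 4: D(4) = 4(4 + 10/3) = 88/3; numerator = 4(18/247) = 72/247; a_4 = (72/247)/(88/3) = 27/2717

r = 4/3; a_0 = 1; a_1 = 12/13; a_2 = 9/26; a_3 = 18/247; a_4 = 27/2717


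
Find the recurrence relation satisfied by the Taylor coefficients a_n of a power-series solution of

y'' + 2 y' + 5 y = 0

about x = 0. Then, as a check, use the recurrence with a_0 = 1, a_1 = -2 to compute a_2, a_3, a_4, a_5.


Substitute y = sum_n a_n x^n.
y''(x) has coefficient (n+2)(n+1) a_{n+2} at x^n;
2 y'(x) has coefficient 2 (n+1) a_{n+1} at x^n;
5 y(x) has coefficient 5 a_n at x^n.
Matching x^n: (n+2)(n+1) a_{n+2} + 2 (n+1) a_{n+1} + 5 a_n = 0.
Thus a_{n+2} = [-2 (n+1) a_{n+1} - 5 a_n] / ((n+1)(n+2)).

Check with a_0 = 1, a_1 = -2 (apply the recurrence for n = 0, 1, 2, 3): a_0 = 1, a_1 = -2, a_2 = -1/2, a_3 = 2, a_4 = -19/24, a_5 = -11/60.

a_(n+2) = [-2 (n+1) a_(n+1) - 5 a_n] / ((n+1)(n+2)); check: a_0 = 1, a_1 = -2, a_2 = -1/2, a_3 = 2, a_4 = -19/24, a_5 = -11/60


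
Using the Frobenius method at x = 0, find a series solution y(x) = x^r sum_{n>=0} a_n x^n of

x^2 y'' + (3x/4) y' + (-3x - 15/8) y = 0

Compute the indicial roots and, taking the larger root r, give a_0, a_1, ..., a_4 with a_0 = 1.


Write in Frobenius form y'' + (p(x)/x) y' + (q(x)/x^2) y = 0:
  p(x) = 3/4,  q(x) = -3x - 15/8.
Indicial equation: r(r-1) + (3/4) r + (-15/8) = 0 -> roots r_1 = 3/2, r_2 = -5/4.
Take r = r_1 = 3/2. Let y(x) = x^r sum_{n>=0} a_n x^n with a_0 = 1.
Substitute y = x^r sum a_n x^n and match x^{r+n}. The recurrence is
  D(n) a_n - 3 a_{n-1} = 0,  where D(n) = (r+n)(r+n-1) + (3/4)(r+n) + (-15/8).
  a_n = 3 / D(n) * a_{n-1}.
Since the indicial polynomial factors as (r - r_1)(r - r_2), D(n) = (r_1 + n - r_1)(r_1 + n - r_2) = n(n + 11/4).
Evaluating step by step (a_0 = 1):
  n = 1: D(1) = 1(1 + 11/4) = 15/4; numerator = 3(1) = 3; a_1 = (3)/(15/4) = 4/5
  n = 2: D(2) = 2(2 + 11/4) = 19/2; numerator = 3(4/5) = 12/5; a_2 = (12/5)/(19/2) = 24/95
  n = 3: D(3) = 3(3 + 11/4) = 69/4; numerator = 3(24/95) = 72/95; a_3 = (72/95)/(69/4) = 96/2185
  n = 4: D(4) = 4(4 + 11/4) = 27; numerator = 3(96/2185) = 288/2185; a_4 = (288/2185)/(27) = 32/6555

r = 3/2; a_0 = 1; a_1 = 4/5; a_2 = 24/95; a_3 = 96/2185; a_4 = 32/6555


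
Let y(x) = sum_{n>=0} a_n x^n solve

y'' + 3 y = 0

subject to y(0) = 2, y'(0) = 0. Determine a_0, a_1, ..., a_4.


Ansatz: y(x) = sum_{n>=0} a_n x^n, so y'(x) = sum_{n>=1} n a_n x^(n-1) and y''(x) = sum_{n>=2} n(n-1) a_n x^(n-2).
Substitute into P(x) y'' + Q(x) y' + R(x) y = 0 with P(x) = 1, Q(x) = 0, R(x) = 3, and match powers of x.
Initial conditions: a_0 = 2, a_1 = 0.
Setting the coefficient of each power of x to zero and solving order by order (substituting the coefficients already found):
  x^0: 2 a_2 + 3 a_0 = 0  ->  2 a_2 = -3 a_0 = -6  ->  a_2 = -3
  x^1: 6 a_3 + 3 a_1 = 0  ->  6 a_3 = -3 a_1 = 0  ->  a_3 = 0
  x^2: 12 a_4 + 3 a_2 = 0  ->  12 a_4 = -3 a_2 = 9  ->  a_4 = 3/4
Truncated series: y(x) = 2 - 3 x^2 + (3/4) x^4 + O(x^5).

a_0 = 2; a_1 = 0; a_2 = -3; a_3 = 0; a_4 = 3/4


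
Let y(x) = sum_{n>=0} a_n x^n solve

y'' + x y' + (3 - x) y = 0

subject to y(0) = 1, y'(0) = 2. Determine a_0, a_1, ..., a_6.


Ansatz: y(x) = sum_{n>=0} a_n x^n, so y'(x) = sum_{n>=1} n a_n x^(n-1) and y''(x) = sum_{n>=2} n(n-1) a_n x^(n-2).
Substitute into P(x) y'' + Q(x) y' + R(x) y = 0 with P(x) = 1, Q(x) = x, R(x) = 3 - x, and match powers of x.
Initial conditions: a_0 = 1, a_1 = 2.
Setting the coefficient of each power of x to zero and solving order by order (substituting the coefficients already found):
  x^0: 2 a_2 + 3 a_0 = 0  ->  2 a_2 = -3 a_0 = -3  ->  a_2 = -3/2
  x^1: 6 a_3 + 4 a_1 - a_0 = 0  ->  6 a_3 = -4 a_1 + a_0 = -7  ->  a_3 = -7/6
  x^2: 12 a_4 + 5 a_2 - a_1 = 0  ->  12 a_4 = -5 a_2 + a_1 = 19/2  ->  a_4 = 19/24
  x^3: 20 a_5 + 6 a_3 - a_2 = 0  ->  20 a_5 = -6 a_3 + a_2 = 11/2  ->  a_5 = 11/40
  x^4: 30 a_6 + 7 a_4 - a_3 = 0  ->  30 a_6 = -7 a_4 + a_3 = -161/24  ->  a_6 = -161/720
Truncated series: y(x) = 1 + 2 x - (3/2) x^2 - (7/6) x^3 + (19/24) x^4 + (11/40) x^5 - (161/720) x^6 + O(x^7).

a_0 = 1; a_1 = 2; a_2 = -3/2; a_3 = -7/6; a_4 = 19/24; a_5 = 11/40; a_6 = -161/720


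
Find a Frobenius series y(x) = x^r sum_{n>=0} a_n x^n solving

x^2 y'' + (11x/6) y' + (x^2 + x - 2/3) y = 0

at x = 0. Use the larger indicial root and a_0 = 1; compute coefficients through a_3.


Write in Frobenius form y'' + (p(x)/x) y' + (q(x)/x^2) y = 0:
  p(x) = 11/6,  q(x) = x^2 + x - 2/3.
Indicial equation: r(r-1) + (11/6) r + (-2/3) = 0 -> roots r_1 = 1/2, r_2 = -4/3.
Take r = r_1 = 1/2. Let y(x) = x^r sum_{n>=0} a_n x^n with a_0 = 1.
Substitute y = x^r sum a_n x^n and match x^{r+n}. The recurrence is
  D(n) a_n + 1 a_{n-1} + 1 a_{n-2} = 0,  where D(n) = (r+n)(r+n-1) + (11/6)(r+n) + (-2/3).
  a_n = [-1 a_{n-1} - 1 a_{n-2}] / D(n).
Since the indicial polynomial factors as (r - r_1)(r - r_2), D(n) = (r_1 + n - r_1)(r_1 + n - r_2) = n(n + 11/6).
Evaluating step by step (a_0 = 1):
  n = 1: D(1) = 1(1 + 11/6) = 17/6; numerator = -1(1) = -1; a_1 = (-1)/(17/6) = -6/17
  n = 2: D(2) = 2(2 + 11/6) = 23/3; numerator = -1(-6/17) - 1(1) = -11/17; a_2 = (-11/17)/(23/3) = -33/391
  n = 3: D(3) = 3(3 + 11/6) = 29/2; numerator = -1(-33/391) - 1(-6/17) = 171/391; a_3 = (171/391)/(29/2) = 342/11339

r = 1/2; a_0 = 1; a_1 = -6/17; a_2 = -33/391; a_3 = 342/11339


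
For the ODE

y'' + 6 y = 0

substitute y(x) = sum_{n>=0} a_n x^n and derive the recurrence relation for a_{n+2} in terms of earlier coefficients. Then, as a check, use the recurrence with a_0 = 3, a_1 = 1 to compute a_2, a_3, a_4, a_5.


Substitute y = sum_n a_n x^n into y'' + (const) y = 0.
y''(x) = sum_{n>=0} (n+2)(n+1) a_{n+2} x^n.
The ODE becomes sum_n [(n+2)(n+1) a_{n+2} + 6 a_n] x^n = 0.
Setting each coefficient to zero gives the recurrence:
  (n+2)(n+1) a_{n+2} + 6 a_n = 0,
  a_{n+2} = -6 / ((n+1)(n+2)) a_n.

Check with a_0 = 3, a_1 = 1 (apply the recurrence for n = 0, 1, 2, 3): a_0 = 3, a_1 = 1, a_2 = -9, a_3 = -1, a_4 = 9/2, a_5 = 3/10.

a_{n+2} = -6/((n+1)(n+2)) * a_n; check: a_0 = 3, a_1 = 1, a_2 = -9, a_3 = -1, a_4 = 9/2, a_5 = 3/10


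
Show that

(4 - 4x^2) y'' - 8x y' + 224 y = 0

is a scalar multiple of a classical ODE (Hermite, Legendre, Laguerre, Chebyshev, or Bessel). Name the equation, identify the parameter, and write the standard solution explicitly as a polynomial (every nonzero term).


All three coefficients share the factor 4; dividing through by 4 gives  (1 - x^2) y'' - 2x y' + 56 y = 0.
This matches the Legendre equation (1 - x^2) y'' - 2x y' + n(n+1) y = 0 (note the -2x y' term) with n(n+1) = 56, so n = 7; the polynomial solution is P_7(x).
With y = sum_k a_k x^k, matching x^k gives (k+2)(k+1) a_{k+2} = [k(k+1) - n(n+1)] a_k = (k - 7)(k + 8) a_k. The right side vanishes at k = 7, so the series with the parity of 7 terminates at degree 7.
Standard normalization (P_n(1) = 1): leading coefficient (2n)!/(2^n (n!)^2) = 87178291200/(128*25401600) = 429/16, so a_7 = 429/16. Work downward with a_k = (k+1)(k+2) a_{k+2} / ((k - 7)(k + 8)):
  a_5 = (6)(7)(429/16) / ((5 - 7)(5 + 8)) = (9009/8)/(-26) = -693/16
  a_3 = (4)(5)(-693/16) / ((3 - 7)(3 + 8)) = (-3465/4)/(-44) = 315/16
  a_1 = (2)(3)(315/16) / ((1 - 7)(1 + 8)) = (945/8)/(-54) = -35/16
Hence P_7(x) = 429 x^7/16 - 693 x^5/16 + 315 x^3/16 - 35 x/16.

P_7(x); series = 429 x^7/16 - 693 x^5/16 + 315 x^3/16 - 35 x/16


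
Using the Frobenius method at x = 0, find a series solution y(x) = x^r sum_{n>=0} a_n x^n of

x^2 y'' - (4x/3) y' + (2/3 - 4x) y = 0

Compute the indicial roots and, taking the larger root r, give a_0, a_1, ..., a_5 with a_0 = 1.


Write in Frobenius form y'' + (p(x)/x) y' + (q(x)/x^2) y = 0:
  p(x) = -4/3,  q(x) = 2/3 - 4x.
Indicial equation: r(r-1) + (-4/3) r + (2/3) = 0 -> roots r_1 = 2, r_2 = 1/3.
Take r = r_1 = 2. Let y(x) = x^r sum_{n>=0} a_n x^n with a_0 = 1.
Substitute y = x^r sum a_n x^n and match x^{r+n}. The recurrence is
  D(n) a_n - 4 a_{n-1} = 0,  where D(n) = (r+n)(r+n-1) + (-4/3)(r+n) + (2/3).
  a_n = 4 / D(n) * a_{n-1}.
Since the indicial polynomial factors as (r - r_1)(r - r_2), D(n) = (r_1 + n - r_1)(r_1 + n - r_2) = n(n + 5/3).
Evaluating step by step (a_0 = 1):
  n = 1: D(1) = 1(1 + 5/3) = 8/3; numerator = 4(1) = 4; a_1 = (4)/(8/3) = 3/2
  n = 2: D(2) = 2(2 + 5/3) = 22/3; numerator = 4(3/2) = 6; a_2 = (6)/(22/3) = 9/11
  n = 3: D(3) = 3(3 + 5/3) = 14; numerator = 4(9/11) = 36/11; a_3 = (36/11)/(14) = 18/77
  n = 4: D(4) = 4(4 + 5/3) = 68/3; numerator = 4(18/77) = 72/77; a_4 = (72/77)/(68/3) = 54/1309
  n = 5: D(5) = 5(5 + 5/3) = 100/3; numerator = 4(54/1309) = 216/1309; a_5 = (216/1309)/(100/3) = 162/32725

r = 2; a_0 = 1; a_1 = 3/2; a_2 = 9/11; a_3 = 18/77; a_4 = 54/1309; a_5 = 162/32725


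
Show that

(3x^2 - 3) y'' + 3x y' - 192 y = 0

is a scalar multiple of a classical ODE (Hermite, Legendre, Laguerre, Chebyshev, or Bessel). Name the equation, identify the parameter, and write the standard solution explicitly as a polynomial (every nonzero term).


All three coefficients share the factor -3; dividing through by -3 gives  (1 - x^2) y'' - x y' + 64 y = 0.
This matches the Chebyshev equation (1 - x^2) y'' - x y' + n^2 y = 0 (note the -x y' term, not -2x y') with n^2 = 64, so n = 8; the polynomial solution is T_8(x).
With y = sum_k a_k x^k, matching x^k gives (k+2)(k+1) a_{k+2} = (k^2 - n^2) a_k = (k - 8)(k + 8) a_k. The right side vanishes at k = 8, so the series with the parity of 8 terminates at degree 8.
Standard normalization: leading coefficient of T_n is 2^(n-1), so a_8 = 2^7 = 128. Work downward with a_k = (k+1)(k+2) a_{k+2} / ((k - 8)(k + 8)):
  a_6 = (7)(8)(128) / ((6 - 8)(6 + 8)) = 7168/(-28) = -256
  a_4 = (5)(6)(-256) / ((4 - 8)(4 + 8)) = -7680/(-48) = 160
  a_2 = (3)(4)(160) / ((2 - 8)(2 + 8)) = 1920/(-60) = -32
  a_0 = (1)(2)(-32) / ((0 - 8)(0 + 8)) = -64/(-64) = 1
Hence T_8(x) = 128 x^8 - 256 x^6 + 160 x^4 - 32 x^2 + 1.

T_8(x); series = 128 x^8 - 256 x^6 + 160 x^4 - 32 x^2 + 1


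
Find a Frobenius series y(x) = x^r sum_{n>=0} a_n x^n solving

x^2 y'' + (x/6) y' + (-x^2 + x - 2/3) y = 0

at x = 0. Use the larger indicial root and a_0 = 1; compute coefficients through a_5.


Write in Frobenius form y'' + (p(x)/x) y' + (q(x)/x^2) y = 0:
  p(x) = 1/6,  q(x) = -x^2 + x - 2/3.
Indicial equation: r(r-1) + (1/6) r + (-2/3) = 0 -> roots r_1 = 4/3, r_2 = -1/2.
Take r = r_1 = 4/3. Let y(x) = x^r sum_{n>=0} a_n x^n with a_0 = 1.
Substitute y = x^r sum a_n x^n and match x^{r+n}. The recurrence is
  D(n) a_n + 1 a_{n-1} - 1 a_{n-2} = 0,  where D(n) = (r+n)(r+n-1) + (1/6)(r+n) + (-2/3).
  a_n = [-1 a_{n-1} + 1 a_{n-2}] / D(n).
Since the indicial polynomial factors as (r - r_1)(r - r_2), D(n) = (r_1 + n - r_1)(r_1 + n - r_2) = n(n + 11/6).
Evaluating step by step (a_0 = 1):
  n = 1: D(1) = 1(1 + 11/6) = 17/6; numerator = -1(1) = -1; a_1 = (-1)/(17/6) = -6/17
  n = 2: D(2) = 2(2 + 11/6) = 23/3; numerator = -1(-6/17) + 1(1) = 23/17; a_2 = (23/17)/(23/3) = 3/17
  n = 3: D(3) = 3(3 + 11/6) = 29/2; numerator = -1(3/17) + 1(-6/17) = -9/17; a_3 = (-9/17)/(29/2) = -18/493
  n = 4: D(4) = 4(4 + 11/6) = 70/3; numerator = -1(-18/493) + 1(3/17) = 105/493; a_4 = (105/493)/(70/3) = 9/986
  n = 5: D(5) = 5(5 + 11/6) = 205/6; numerator = -1(9/986) + 1(-18/493) = -45/986; a_5 = (-45/986)/(205/6) = -27/20213

r = 4/3; a_0 = 1; a_1 = -6/17; a_2 = 3/17; a_3 = -18/493; a_4 = 9/986; a_5 = -27/20213


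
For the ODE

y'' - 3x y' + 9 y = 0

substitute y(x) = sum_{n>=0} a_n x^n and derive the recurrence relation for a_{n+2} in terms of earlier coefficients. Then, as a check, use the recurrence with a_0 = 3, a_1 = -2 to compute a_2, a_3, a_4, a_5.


Substitute y = sum_n a_n x^n.
y''(x) has coefficient (n+2)(n+1) a_{n+2} at x^n;
-3 x y'(x) has coefficient -3 n a_n at x^n (shift);
9 y(x) has coefficient 9 a_n at x^n.
Matching x^n: (n+2)(n+1) a_{n+2} + (-3n + 9) a_n = 0.
Thus a_{n+2} = (3n - 9) / ((n+1)(n+2)) * a_n.

Check with a_0 = 3, a_1 = -2 (apply the recurrence for n = 0, 1, 2, 3): a_0 = 3, a_1 = -2, a_2 = -27/2, a_3 = 2, a_4 = 27/8, a_5 = 0.

a_(n+2) = (3n - 9) / ((n+1)(n+2)) * a_n; check: a_0 = 3, a_1 = -2, a_2 = -27/2, a_3 = 2, a_4 = 27/8, a_5 = 0


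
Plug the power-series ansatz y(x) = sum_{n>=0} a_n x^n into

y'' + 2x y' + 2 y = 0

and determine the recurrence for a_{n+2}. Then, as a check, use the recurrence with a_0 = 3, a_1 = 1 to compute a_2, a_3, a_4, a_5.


Substitute y = sum_n a_n x^n.
y''(x) has coefficient (n+2)(n+1) a_{n+2} at x^n;
2 x y'(x) has coefficient 2 n a_n at x^n (shift);
2 y(x) has coefficient 2 a_n at x^n.
Matching x^n: (n+2)(n+1) a_{n+2} + (2n + 2) a_n = 0.
Thus a_{n+2} = (-2n - 2) / ((n+1)(n+2)) * a_n.

Check with a_0 = 3, a_1 = 1 (apply the recurrence for n = 0, 1, 2, 3): a_0 = 3, a_1 = 1, a_2 = -3, a_3 = -2/3, a_4 = 3/2, a_5 = 4/15.

a_(n+2) = (-2n - 2) / ((n+1)(n+2)) * a_n; check: a_0 = 3, a_1 = 1, a_2 = -3, a_3 = -2/3, a_4 = 3/2, a_5 = 4/15


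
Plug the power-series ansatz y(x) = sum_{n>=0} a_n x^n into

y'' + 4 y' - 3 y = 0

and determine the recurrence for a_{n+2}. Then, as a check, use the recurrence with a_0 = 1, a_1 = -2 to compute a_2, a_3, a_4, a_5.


Substitute y = sum_n a_n x^n.
y''(x) has coefficient (n+2)(n+1) a_{n+2} at x^n;
4 y'(x) has coefficient 4 (n+1) a_{n+1} at x^n;
-3 y(x) has coefficient -3 a_n at x^n.
Matching x^n: (n+2)(n+1) a_{n+2} + 4 (n+1) a_{n+1} - 3 a_n = 0.
Thus a_{n+2} = [-4 (n+1) a_{n+1} + 3 a_n] / ((n+1)(n+2)).

Check with a_0 = 1, a_1 = -2 (apply the recurrence for n = 0, 1, 2, 3): a_0 = 1, a_1 = -2, a_2 = 11/2, a_3 = -25/3, a_4 = 233/24, a_5 = -541/60.

a_(n+2) = [-4 (n+1) a_(n+1) + 3 a_n] / ((n+1)(n+2)); check: a_0 = 1, a_1 = -2, a_2 = 11/2, a_3 = -25/3, a_4 = 233/24, a_5 = -541/60


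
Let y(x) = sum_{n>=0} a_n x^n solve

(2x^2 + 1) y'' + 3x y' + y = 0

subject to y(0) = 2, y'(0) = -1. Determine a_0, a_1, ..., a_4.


Ansatz: y(x) = sum_{n>=0} a_n x^n, so y'(x) = sum_{n>=1} n a_n x^(n-1) and y''(x) = sum_{n>=2} n(n-1) a_n x^(n-2).
Substitute into P(x) y'' + Q(x) y' + R(x) y = 0 with P(x) = 2x^2 + 1, Q(x) = 3x, R(x) = 1, and match powers of x.
Initial conditions: a_0 = 2, a_1 = -1.
Setting the coefficient of each power of x to zero and solving order by order (substituting the coefficients already found):
  x^0: 2 a_2 + a_0 = 0  ->  2 a_2 = -a_0 = -2  ->  a_2 = -1
  x^1: 6 a_3 + 4 a_1 = 0  ->  6 a_3 = -4 a_1 = 4  ->  a_3 = 2/3
  x^2: 12 a_4 + 11 a_2 = 0  ->  12 a_4 = -11 a_2 = 11  ->  a_4 = 11/12
Truncated series: y(x) = 2 - x - x^2 + (2/3) x^3 + (11/12) x^4 + O(x^5).

a_0 = 2; a_1 = -1; a_2 = -1; a_3 = 2/3; a_4 = 11/12


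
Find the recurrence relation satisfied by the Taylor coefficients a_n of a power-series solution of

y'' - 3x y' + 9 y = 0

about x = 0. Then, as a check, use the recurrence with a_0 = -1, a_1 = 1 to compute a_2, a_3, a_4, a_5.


Substitute y = sum_n a_n x^n.
y''(x) has coefficient (n+2)(n+1) a_{n+2} at x^n;
-3 x y'(x) has coefficient -3 n a_n at x^n (shift);
9 y(x) has coefficient 9 a_n at x^n.
Matching x^n: (n+2)(n+1) a_{n+2} + (-3n + 9) a_n = 0.
Thus a_{n+2} = (3n - 9) / ((n+1)(n+2)) * a_n.

Check with a_0 = -1, a_1 = 1 (apply the recurrence for n = 0, 1, 2, 3): a_0 = -1, a_1 = 1, a_2 = 9/2, a_3 = -1, a_4 = -9/8, a_5 = 0.

a_(n+2) = (3n - 9) / ((n+1)(n+2)) * a_n; check: a_0 = -1, a_1 = 1, a_2 = 9/2, a_3 = -1, a_4 = -9/8, a_5 = 0


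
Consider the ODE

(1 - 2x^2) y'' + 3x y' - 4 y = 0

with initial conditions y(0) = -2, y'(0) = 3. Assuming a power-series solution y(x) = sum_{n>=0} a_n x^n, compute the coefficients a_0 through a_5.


Ansatz: y(x) = sum_{n>=0} a_n x^n, so y'(x) = sum_{n>=1} n a_n x^(n-1) and y''(x) = sum_{n>=2} n(n-1) a_n x^(n-2).
Substitute into P(x) y'' + Q(x) y' + R(x) y = 0 with P(x) = 1 - 2x^2, Q(x) = 3x, R(x) = -4, and match powers of x.
Initial conditions: a_0 = -2, a_1 = 3.
Setting the coefficient of each power of x to zero and solving order by order (substituting the coefficients already found):
  x^0: 2 a_2 - 4 a_0 = 0  ->  2 a_2 = 4 a_0 = -8  ->  a_2 = -4
  x^1: 6 a_3 - a_1 = 0  ->  6 a_3 = a_1 = 3  ->  a_3 = 1/2
  x^2: 12 a_4 - 2 a_2 = 0  ->  12 a_4 = 2 a_2 = -8  ->  a_4 = -2/3
  x^3: 20 a_5 - 7 a_3 = 0  ->  20 a_5 = 7 a_3 = 7/2  ->  a_5 = 7/40
Truncated series: y(x) = -2 + 3 x - 4 x^2 + (1/2) x^3 - (2/3) x^4 + (7/40) x^5 + O(x^6).

a_0 = -2; a_1 = 3; a_2 = -4; a_3 = 1/2; a_4 = -2/3; a_5 = 7/40


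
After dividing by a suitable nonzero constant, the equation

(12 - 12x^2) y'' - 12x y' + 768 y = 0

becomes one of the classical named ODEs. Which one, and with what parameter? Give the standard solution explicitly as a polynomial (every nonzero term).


All three coefficients share the factor 12; dividing through by 12 gives  (1 - x^2) y'' - x y' + 64 y = 0.
This matches the Chebyshev equation (1 - x^2) y'' - x y' + n^2 y = 0 (note the -x y' term, not -2x y') with n^2 = 64, so n = 8; the polynomial solution is T_8(x).
With y = sum_k a_k x^k, matching x^k gives (k+2)(k+1) a_{k+2} = (k^2 - n^2) a_k = (k - 8)(k + 8) a_k. The right side vanishes at k = 8, so the series with the parity of 8 terminates at degree 8.
Standard normalization: leading coefficient of T_n is 2^(n-1), so a_8 = 2^7 = 128. Work downward with a_k = (k+1)(k+2) a_{k+2} / ((k - 8)(k + 8)):
  a_6 = (7)(8)(128) / ((6 - 8)(6 + 8)) = 7168/(-28) = -256
  a_4 = (5)(6)(-256) / ((4 - 8)(4 + 8)) = -7680/(-48) = 160
  a_2 = (3)(4)(160) / ((2 - 8)(2 + 8)) = 1920/(-60) = -32
  a_0 = (1)(2)(-32) / ((0 - 8)(0 + 8)) = -64/(-64) = 1
Hence T_8(x) = 128 x^8 - 256 x^6 + 160 x^4 - 32 x^2 + 1.

T_8(x); series = 128 x^8 - 256 x^6 + 160 x^4 - 32 x^2 + 1


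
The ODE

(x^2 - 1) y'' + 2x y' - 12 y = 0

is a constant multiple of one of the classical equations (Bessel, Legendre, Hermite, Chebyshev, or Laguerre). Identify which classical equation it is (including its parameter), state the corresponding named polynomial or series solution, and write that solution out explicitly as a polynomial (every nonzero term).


All three coefficients share the factor -1; dividing through by -1 gives  (1 - x^2) y'' - 2x y' + 12 y = 0.
This matches the Legendre equation (1 - x^2) y'' - 2x y' + n(n+1) y = 0 (note the -2x y' term) with n(n+1) = 12, so n = 3; the polynomial solution is P_3(x).
With y = sum_k a_k x^k, matching x^k gives (k+2)(k+1) a_{k+2} = [k(k+1) - n(n+1)] a_k = (k - 3)(k + 4) a_k. The right side vanishes at k = 3, so the series with the parity of 3 terminates at degree 3.
Standard normalization (P_n(1) = 1): leading coefficient (2n)!/(2^n (n!)^2) = 720/(8*36) = 5/2, so a_3 = 5/2. Work downward with a_k = (k+1)(k+2) a_{k+2} / ((k - 3)(k + 4)):
  a_1 = (2)(3)(5/2) / ((1 - 3)(1 + 4)) = 15/(-10) = -3/2
Hence P_3(x) = 5 x^3/2 - 3 x/2.

P_3(x); series = 5 x^3/2 - 3 x/2


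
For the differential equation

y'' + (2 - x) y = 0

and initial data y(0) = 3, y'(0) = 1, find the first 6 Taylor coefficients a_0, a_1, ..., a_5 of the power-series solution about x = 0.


Ansatz: y(x) = sum_{n>=0} a_n x^n, so y'(x) = sum_{n>=1} n a_n x^(n-1) and y''(x) = sum_{n>=2} n(n-1) a_n x^(n-2).
Substitute into P(x) y'' + Q(x) y' + R(x) y = 0 with P(x) = 1, Q(x) = 0, R(x) = 2 - x, and match powers of x.
Initial conditions: a_0 = 3, a_1 = 1.
Setting the coefficient of each power of x to zero and solving order by order (substituting the coefficients already found):
  x^0: 2 a_2 + 2 a_0 = 0  ->  2 a_2 = -2 a_0 = -6  ->  a_2 = -3
  x^1: 6 a_3 + 2 a_1 - a_0 = 0  ->  6 a_3 = -2 a_1 + a_0 = 1  ->  a_3 = 1/6
  x^2: 12 a_4 + 2 a_2 - a_1 = 0  ->  12 a_4 = -2 a_2 + a_1 = 7  ->  a_4 = 7/12
  x^3: 20 a_5 + 2 a_3 - a_2 = 0  ->  20 a_5 = -2 a_3 + a_2 = -10/3  ->  a_5 = -1/6
Truncated series: y(x) = 3 + x - 3 x^2 + (1/6) x^3 + (7/12) x^4 - (1/6) x^5 + O(x^6).

a_0 = 3; a_1 = 1; a_2 = -3; a_3 = 1/6; a_4 = 7/12; a_5 = -1/6


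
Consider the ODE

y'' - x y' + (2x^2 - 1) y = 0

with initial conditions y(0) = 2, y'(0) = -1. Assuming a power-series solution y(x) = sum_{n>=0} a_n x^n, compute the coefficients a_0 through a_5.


Ansatz: y(x) = sum_{n>=0} a_n x^n, so y'(x) = sum_{n>=1} n a_n x^(n-1) and y''(x) = sum_{n>=2} n(n-1) a_n x^(n-2).
Substitute into P(x) y'' + Q(x) y' + R(x) y = 0 with P(x) = 1, Q(x) = -x, R(x) = 2x^2 - 1, and match powers of x.
Initial conditions: a_0 = 2, a_1 = -1.
Setting the coefficient of each power of x to zero and solving order by order (substituting the coefficients already found):
  x^0: 2 a_2 - a_0 = 0  ->  2 a_2 = a_0 = 2  ->  a_2 = 1
  x^1: 6 a_3 - 2 a_1 = 0  ->  6 a_3 = 2 a_1 = -2  ->  a_3 = -1/3
  x^2: 12 a_4 - 3 a_2 + 2 a_0 = 0  ->  12 a_4 = 3 a_2 - 2 a_0 = -1  ->  a_4 = -1/12
  x^3: 20 a_5 - 4 a_3 + 2 a_1 = 0  ->  20 a_5 = 4 a_3 - 2 a_1 = 2/3  ->  a_5 = 1/30
Truncated series: y(x) = 2 - x + x^2 - (1/3) x^3 - (1/12) x^4 + (1/30) x^5 + O(x^6).

a_0 = 2; a_1 = -1; a_2 = 1; a_3 = -1/3; a_4 = -1/12; a_5 = 1/30


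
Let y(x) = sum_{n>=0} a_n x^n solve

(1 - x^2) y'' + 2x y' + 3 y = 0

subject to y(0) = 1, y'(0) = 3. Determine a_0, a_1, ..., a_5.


Ansatz: y(x) = sum_{n>=0} a_n x^n, so y'(x) = sum_{n>=1} n a_n x^(n-1) and y''(x) = sum_{n>=2} n(n-1) a_n x^(n-2).
Substitute into P(x) y'' + Q(x) y' + R(x) y = 0 with P(x) = 1 - x^2, Q(x) = 2x, R(x) = 3, and match powers of x.
Initial conditions: a_0 = 1, a_1 = 3.
Setting the coefficient of each power of x to zero and solving order by order (substituting the coefficients already found):
  x^0: 2 a_2 + 3 a_0 = 0  ->  2 a_2 = -3 a_0 = -3  ->  a_2 = -3/2
  x^1: 6 a_3 + 5 a_1 = 0  ->  6 a_3 = -5 a_1 = -15  ->  a_3 = -5/2
  x^2: 12 a_4 + 5 a_2 = 0  ->  12 a_4 = -5 a_2 = 15/2  ->  a_4 = 5/8
  x^3: 20 a_5 + 3 a_3 = 0  ->  20 a_5 = -3 a_3 = 15/2  ->  a_5 = 3/8
Truncated series: y(x) = 1 + 3 x - (3/2) x^2 - (5/2) x^3 + (5/8) x^4 + (3/8) x^5 + O(x^6).

a_0 = 1; a_1 = 3; a_2 = -3/2; a_3 = -5/2; a_4 = 5/8; a_5 = 3/8


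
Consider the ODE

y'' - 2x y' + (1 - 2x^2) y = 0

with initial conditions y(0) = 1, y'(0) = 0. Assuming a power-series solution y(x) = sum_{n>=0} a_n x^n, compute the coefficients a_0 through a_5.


Ansatz: y(x) = sum_{n>=0} a_n x^n, so y'(x) = sum_{n>=1} n a_n x^(n-1) and y''(x) = sum_{n>=2} n(n-1) a_n x^(n-2).
Substitute into P(x) y'' + Q(x) y' + R(x) y = 0 with P(x) = 1, Q(x) = -2x, R(x) = 1 - 2x^2, and match powers of x.
Initial conditions: a_0 = 1, a_1 = 0.
Setting the coefficient of each power of x to zero and solving order by order (substituting the coefficients already found):
  x^0: 2 a_2 + a_0 = 0  ->  2 a_2 = -a_0 = -1  ->  a_2 = -1/2
  x^1: 6 a_3 - a_1 = 0  ->  6 a_3 = a_1 = 0  ->  a_3 = 0
  x^2: 12 a_4 - 3 a_2 - 2 a_0 = 0  ->  12 a_4 = 3 a_2 + 2 a_0 = 1/2  ->  a_4 = 1/24
  x^3: 20 a_5 - 5 a_3 - 2 a_1 = 0  ->  20 a_5 = 5 a_3 + 2 a_1 = 0  ->  a_5 = 0
Truncated series: y(x) = 1 - (1/2) x^2 + (1/24) x^4 + O(x^6).

a_0 = 1; a_1 = 0; a_2 = -1/2; a_3 = 0; a_4 = 1/24; a_5 = 0


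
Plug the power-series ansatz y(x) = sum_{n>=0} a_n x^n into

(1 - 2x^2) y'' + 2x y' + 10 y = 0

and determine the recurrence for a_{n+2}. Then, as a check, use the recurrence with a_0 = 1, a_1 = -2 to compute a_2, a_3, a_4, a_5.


Substitute y = sum_n a_n x^n.
(1 - 2 x^2) y'' contributes (n+2)(n+1) a_{n+2} - 2 n(n-1) a_n at x^n.
2 x y'(x) contributes 2 n a_n at x^n.
10 y(x) contributes 10 a_n at x^n.
Matching x^n: (n+2)(n+1) a_{n+2} + (-2 n(n-1) + 2 n + 10) a_n = 0.
Thus a_{n+2} = (2 n(n-1) - 2 n - 10) / ((n+1)(n+2)) * a_n.

Check with a_0 = 1, a_1 = -2 (apply the recurrence for n = 0, 1, 2, 3): a_0 = 1, a_1 = -2, a_2 = -5, a_3 = 4, a_4 = 25/6, a_5 = -4/5.

a_(n+2) = (2 n(n-1) - 2 n - 10) / ((n+1)(n+2)) * a_n; check: a_0 = 1, a_1 = -2, a_2 = -5, a_3 = 4, a_4 = 25/6, a_5 = -4/5


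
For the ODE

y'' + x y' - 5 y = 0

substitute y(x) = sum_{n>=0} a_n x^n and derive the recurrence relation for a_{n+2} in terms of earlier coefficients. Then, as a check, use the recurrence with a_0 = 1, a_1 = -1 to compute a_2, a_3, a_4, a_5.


Substitute y = sum_n a_n x^n.
y''(x) has coefficient (n+2)(n+1) a_{n+2} at x^n;
x y'(x) has coefficient n a_n at x^n (shift);
-5 y(x) has coefficient -5 a_n at x^n.
Matching x^n: (n+2)(n+1) a_{n+2} + (n - 5) a_n = 0.
Thus a_{n+2} = (-n + 5) / ((n+1)(n+2)) * a_n.

Check with a_0 = 1, a_1 = -1 (apply the recurrence for n = 0, 1, 2, 3): a_0 = 1, a_1 = -1, a_2 = 5/2, a_3 = -2/3, a_4 = 5/8, a_5 = -1/15.

a_(n+2) = (-n + 5) / ((n+1)(n+2)) * a_n; check: a_0 = 1, a_1 = -1, a_2 = 5/2, a_3 = -2/3, a_4 = 5/8, a_5 = -1/15


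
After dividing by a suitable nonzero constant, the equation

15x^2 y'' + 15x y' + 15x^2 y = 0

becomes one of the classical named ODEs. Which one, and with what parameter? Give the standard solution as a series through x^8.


All three coefficients share the factor 15; dividing through by 15 gives  x^2 y'' + x y' + x^2 y = 0.
This matches the Bessel equation x^2 y'' + x y' + (x^2 - nu^2) y = 0 with nu^2 = 0, so nu = 0; the solution bounded at x = 0 is J_0(x).
Frobenius at x = 0: indicial roots ±nu; for r = nu the recurrence k(k + 2nu) c_k = -c_{k-2} gives the standard series J_nu(x) = sum_{k>=0} (-1)^k / (k! (k+nu)!) (x/2)^(2k+nu). Evaluate the first 5 terms:
  k = 0: (-1)^0 / (0! * 0! * 2^0) x^0 = 1/(1*1*1) x^0 = (1) x^0
  k = 1: (-1)^1 / (1! * 1! * 2^2) x^2 = -1/(1*1*4) x^2 = (-1/4) x^2
  k = 2: (-1)^2 / (2! * 2! * 2^4) x^4 = 1/(2*2*16) x^4 = (1/64) x^4
  k = 3: (-1)^3 / (3! * 3! * 2^6) x^6 = -1/(6*6*64) x^6 = (-1/2304) x^6
  k = 4: (-1)^4 / (4! * 4! * 2^8) x^8 = 1/(24*24*256) x^8 = (1/147456) x^8
Hence J_0(x) = x^8/147456 - x^6/2304 + x^4/64 - x^2/4 + 1 + ....

J_0(x); series = x^8/147456 - x^6/2304 + x^4/64 - x^2/4 + 1


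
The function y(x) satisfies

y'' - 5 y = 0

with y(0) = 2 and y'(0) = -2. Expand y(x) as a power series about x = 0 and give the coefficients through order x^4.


Ansatz: y(x) = sum_{n>=0} a_n x^n, so y'(x) = sum_{n>=1} n a_n x^(n-1) and y''(x) = sum_{n>=2} n(n-1) a_n x^(n-2).
Substitute into P(x) y'' + Q(x) y' + R(x) y = 0 with P(x) = 1, Q(x) = 0, R(x) = -5, and match powers of x.
Initial conditions: a_0 = 2, a_1 = -2.
Setting the coefficient of each power of x to zero and solving order by order (substituting the coefficients already found):
  x^0: 2 a_2 - 5 a_0 = 0  ->  2 a_2 = 5 a_0 = 10  ->  a_2 = 5
  x^1: 6 a_3 - 5 a_1 = 0  ->  6 a_3 = 5 a_1 = -10  ->  a_3 = -5/3
  x^2: 12 a_4 - 5 a_2 = 0  ->  12 a_4 = 5 a_2 = 25  ->  a_4 = 25/12
Truncated series: y(x) = 2 - 2 x + 5 x^2 - (5/3) x^3 + (25/12) x^4 + O(x^5).

a_0 = 2; a_1 = -2; a_2 = 5; a_3 = -5/3; a_4 = 25/12
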